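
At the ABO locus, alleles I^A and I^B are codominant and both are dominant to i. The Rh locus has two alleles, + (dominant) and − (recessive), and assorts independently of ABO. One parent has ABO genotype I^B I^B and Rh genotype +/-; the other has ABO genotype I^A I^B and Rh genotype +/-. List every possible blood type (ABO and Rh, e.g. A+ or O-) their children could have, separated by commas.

Gametes from I^B I^B × I^A I^B give offspring ABO genotypes I^A I^B, I^B I^B, i.e. phenotypes B, AB.
Rh cross +/- × +/- → phenotypes Rh+, Rh-.
Combining independently: B+, B-, AB+, AB-.

B+, B-, AB+, AB-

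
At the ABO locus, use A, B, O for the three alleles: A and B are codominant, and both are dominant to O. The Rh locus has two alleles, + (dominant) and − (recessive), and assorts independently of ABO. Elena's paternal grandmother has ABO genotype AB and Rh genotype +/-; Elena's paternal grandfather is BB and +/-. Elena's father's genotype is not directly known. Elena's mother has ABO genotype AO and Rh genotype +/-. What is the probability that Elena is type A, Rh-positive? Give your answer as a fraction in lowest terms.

Elena's father's ABO genotype from AB × BB: 1/2 AB, 1/2 BB.
Crossing each possibility with the mother AO and summing P(type A): 1/2·1/2 + 1/2·0 = 1/4.
Similarly for Rh via the father's Rh distribution: P(Rh+) = 3/4.
Independent loci: 1/4 × 3/4 = 3/16.

3/16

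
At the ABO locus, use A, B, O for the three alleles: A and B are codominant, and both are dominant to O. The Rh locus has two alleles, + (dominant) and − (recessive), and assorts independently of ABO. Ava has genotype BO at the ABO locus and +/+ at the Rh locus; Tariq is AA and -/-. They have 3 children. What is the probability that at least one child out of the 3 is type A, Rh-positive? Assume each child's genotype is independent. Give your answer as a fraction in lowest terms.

ABO cross BO × AA → 1/2 A, 1/2 AB.
Rh cross +/+ × -/- → 1 Rh+; so P(type A, Rh-positive) = 1/2 × 1 = 1/2 per child.
P(none) = (1/2)^3 = 1/8; P(at least one) = 1 − 1/8 = 7/8.

7/8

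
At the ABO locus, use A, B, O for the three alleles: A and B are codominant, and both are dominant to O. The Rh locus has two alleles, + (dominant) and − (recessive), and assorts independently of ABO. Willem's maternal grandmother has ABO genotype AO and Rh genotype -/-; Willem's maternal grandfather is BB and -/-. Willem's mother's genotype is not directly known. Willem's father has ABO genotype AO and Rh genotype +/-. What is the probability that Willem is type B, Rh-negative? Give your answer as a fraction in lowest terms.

1/8

Willem's mother's ABO genotype from AO × BB: 1/2 AB, 1/2 BO.
Crossing each possibility with the father AO and summing P(type B): 1/2·1/4 + 1/2·1/4 = 1/4.
Similarly for Rh via the mother's Rh distribution: P(Rh-) = 1/2.
Independent loci: 1/4 × 1/2 = 1/8.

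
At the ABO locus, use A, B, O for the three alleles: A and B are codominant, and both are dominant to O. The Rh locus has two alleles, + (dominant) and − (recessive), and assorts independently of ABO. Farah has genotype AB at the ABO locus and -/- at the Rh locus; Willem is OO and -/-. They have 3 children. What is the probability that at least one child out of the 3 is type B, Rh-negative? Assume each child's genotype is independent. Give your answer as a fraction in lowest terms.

ABO cross AB × OO → 1/2 A, 1/2 B.
Rh cross -/- × -/- → 1 Rh-; so P(type B, Rh-negative) = 1/2 × 1 = 1/2 per child.
P(none) = (1/2)^3 = 1/8; P(at least one) = 1 − 1/8 = 7/8.

7/8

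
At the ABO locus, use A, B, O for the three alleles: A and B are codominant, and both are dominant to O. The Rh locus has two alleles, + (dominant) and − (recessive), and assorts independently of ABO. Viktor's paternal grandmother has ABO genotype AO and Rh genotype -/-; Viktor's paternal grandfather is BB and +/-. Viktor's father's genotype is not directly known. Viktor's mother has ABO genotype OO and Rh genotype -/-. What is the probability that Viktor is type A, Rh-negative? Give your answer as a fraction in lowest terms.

Viktor's father's ABO genotype from AO × BB: 1/2 AB, 1/2 BO.
Crossing each possibility with the mother OO and summing P(type A): 1/2·1/2 + 1/2·0 = 1/4.
Similarly for Rh via the father's Rh distribution: P(Rh-) = 3/4.
Independent loci: 1/4 × 3/4 = 3/16.

3/16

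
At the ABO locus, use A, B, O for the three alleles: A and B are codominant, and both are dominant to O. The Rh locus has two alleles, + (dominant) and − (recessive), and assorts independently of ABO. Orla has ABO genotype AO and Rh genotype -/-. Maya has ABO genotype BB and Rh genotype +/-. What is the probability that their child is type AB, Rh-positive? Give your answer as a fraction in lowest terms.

ABO cross AO × BB → offspring phenotypes: 1/2 B, 1/2 AB.
Rh cross -/- × +/- → 1/2 Rh+, 1/2 Rh-.
Independent loci: P(type AB, Rh-positive) = 1/2 × 1/2 = 1/4.

1/4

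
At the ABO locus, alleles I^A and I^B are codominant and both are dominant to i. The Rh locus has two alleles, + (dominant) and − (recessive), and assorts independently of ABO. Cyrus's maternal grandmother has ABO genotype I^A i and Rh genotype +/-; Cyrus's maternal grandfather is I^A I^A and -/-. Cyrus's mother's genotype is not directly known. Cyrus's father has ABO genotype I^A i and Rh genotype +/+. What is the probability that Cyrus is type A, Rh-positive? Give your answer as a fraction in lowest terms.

Cyrus's mother's ABO genotype from I^A i × I^A I^A: 1/2 I^A I^A, 1/2 I^A i.
Crossing each possibility with the father I^A i and summing P(type A): 1/2·1 + 1/2·3/4 = 7/8.
Similarly for Rh via the mother's Rh distribution: P(Rh+) = 1.
Independent loci: 7/8 × 1 = 7/8.

7/8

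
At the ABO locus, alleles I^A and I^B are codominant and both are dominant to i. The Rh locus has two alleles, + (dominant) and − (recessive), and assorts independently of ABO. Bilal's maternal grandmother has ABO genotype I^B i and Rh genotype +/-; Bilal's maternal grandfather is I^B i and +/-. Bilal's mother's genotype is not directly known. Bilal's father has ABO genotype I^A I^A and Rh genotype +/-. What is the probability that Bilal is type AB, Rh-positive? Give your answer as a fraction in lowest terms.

3/8

Bilal's mother's ABO genotype from I^B i × I^B i: 1/4 I^B I^B, 1/2 I^B i, 1/4 i i.
Crossing each possibility with the father I^A I^A and summing P(type AB): 1/4·1 + 1/2·1/2 + 1/4·0 = 1/2.
Similarly for Rh via the mother's Rh distribution: P(Rh+) = 3/4.
Independent loci: 1/2 × 3/4 = 3/8.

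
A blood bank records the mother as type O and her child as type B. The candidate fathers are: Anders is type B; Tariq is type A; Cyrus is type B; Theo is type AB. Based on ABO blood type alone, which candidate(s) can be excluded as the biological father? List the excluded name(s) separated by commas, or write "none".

Tariq

A candidate is excluded only if no genotype consistent with his phenotype could produce a type B child with a type O mother.
Tariq (type A): no genotype consistent with that phenotype can produce a type-B child with a type-O mother.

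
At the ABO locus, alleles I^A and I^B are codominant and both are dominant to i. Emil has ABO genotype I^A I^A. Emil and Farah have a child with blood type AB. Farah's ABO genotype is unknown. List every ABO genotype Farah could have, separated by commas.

For each candidate genotype of Farah, check whether crossing it with I^A I^A can produce every observed child phenotype.
  I^A I^A → possible child types {A} ✗
  I^A I^B → possible child types {A, AB} ✓
  I^A i → possible child types {A} ✗
  I^B I^B → possible child types {AB} ✓
  I^B i → possible child types {A, AB} ✓
  i i → possible child types {A} ✗

I^A I^B, I^B I^B, I^B i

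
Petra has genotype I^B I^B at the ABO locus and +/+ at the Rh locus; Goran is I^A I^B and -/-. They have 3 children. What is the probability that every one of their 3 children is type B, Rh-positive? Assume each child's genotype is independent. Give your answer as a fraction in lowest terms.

1/8

ABO cross I^B I^B × I^A I^B → 1/2 B, 1/2 AB.
Rh cross +/+ × -/- → 1 Rh+; so P(type B, Rh-positive) = 1/2 × 1 = 1/2 per child.
All 3 independent: (1/2)^3 = 1/8.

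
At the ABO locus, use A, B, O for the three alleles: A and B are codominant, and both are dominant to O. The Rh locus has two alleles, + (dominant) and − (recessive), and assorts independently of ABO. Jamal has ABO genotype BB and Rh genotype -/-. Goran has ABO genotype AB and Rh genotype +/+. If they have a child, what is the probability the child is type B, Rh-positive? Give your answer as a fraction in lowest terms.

1/2

ABO cross BB × AB → offspring phenotypes: 1/2 B, 1/2 AB.
Rh cross -/- × +/+ → 1 Rh+.
Independent loci: P(type B, Rh-positive) = 1/2 × 1 = 1/2.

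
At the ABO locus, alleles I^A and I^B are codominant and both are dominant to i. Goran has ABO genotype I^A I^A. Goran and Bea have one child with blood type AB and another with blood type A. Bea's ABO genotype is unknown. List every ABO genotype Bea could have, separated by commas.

For each candidate genotype of Bea, check whether crossing it with I^A I^A can produce every observed child phenotype.
  I^A I^A → possible child types {A} ✗
  I^A I^B → possible child types {A, AB} ✓
  I^A i → possible child types {A} ✗
  I^B I^B → possible child types {AB} ✗
  I^B i → possible child types {A, AB} ✓
  i i → possible child types {A} ✗

I^A I^B, I^B i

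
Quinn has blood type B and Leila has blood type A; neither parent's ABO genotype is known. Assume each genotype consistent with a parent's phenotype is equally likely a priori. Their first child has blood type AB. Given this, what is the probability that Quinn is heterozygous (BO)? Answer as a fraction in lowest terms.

Possible genotypes: Quinn ∈ {BB, BO}; Leila ∈ {AA, AO}.
Weight each parental genotype pair by prior × P(type-AB child):
  BB × AA: posterior weight 4/9.
  BB × AO: posterior weight 2/9.
  BO × AA: posterior weight 2/9.
  BO × AO: posterior weight 1/9.
Sum the posterior weight over pairs where Quinn is BO: 1/3.

1/3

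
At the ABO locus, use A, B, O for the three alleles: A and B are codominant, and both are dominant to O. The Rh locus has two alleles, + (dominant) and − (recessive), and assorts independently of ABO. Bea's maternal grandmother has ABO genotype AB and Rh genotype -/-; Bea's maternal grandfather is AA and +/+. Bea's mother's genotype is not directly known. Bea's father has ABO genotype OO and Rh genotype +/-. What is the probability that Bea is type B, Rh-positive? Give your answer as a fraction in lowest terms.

3/16

Bea's mother's ABO genotype from AB × AA: 1/2 AA, 1/2 AB.
Crossing each possibility with the father OO and summing P(type B): 1/2·0 + 1/2·1/2 = 1/4.
Similarly for Rh via the mother's Rh distribution: P(Rh+) = 3/4.
Independent loci: 1/4 × 3/4 = 3/16.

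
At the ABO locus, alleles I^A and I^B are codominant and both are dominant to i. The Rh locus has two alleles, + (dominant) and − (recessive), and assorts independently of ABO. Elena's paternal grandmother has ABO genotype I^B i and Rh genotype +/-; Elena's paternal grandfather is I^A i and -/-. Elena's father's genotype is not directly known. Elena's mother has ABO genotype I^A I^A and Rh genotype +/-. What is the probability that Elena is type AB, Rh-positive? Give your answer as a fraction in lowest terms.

5/32

Elena's father's ABO genotype from I^B i × I^A i: 1/4 I^A I^B, 1/4 I^A i, 1/4 I^B i, 1/4 i i.
Crossing each possibility with the mother I^A I^A and summing P(type AB): 1/4·1/2 + 1/4·0 + 1/4·1/2 + 1/4·0 = 1/4.
Similarly for Rh via the father's Rh distribution: P(Rh+) = 5/8.
Independent loci: 1/4 × 5/8 = 5/32.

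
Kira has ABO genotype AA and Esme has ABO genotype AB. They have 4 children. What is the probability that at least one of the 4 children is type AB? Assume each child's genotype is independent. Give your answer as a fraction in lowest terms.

15/16

ABO cross AA × AB → 1/2 A, 1/2 AB.
So P(type AB) = 1/2 per child.
P(none) = (1/2)^4 = 1/16; P(at least one) = 1 − 1/16 = 15/16.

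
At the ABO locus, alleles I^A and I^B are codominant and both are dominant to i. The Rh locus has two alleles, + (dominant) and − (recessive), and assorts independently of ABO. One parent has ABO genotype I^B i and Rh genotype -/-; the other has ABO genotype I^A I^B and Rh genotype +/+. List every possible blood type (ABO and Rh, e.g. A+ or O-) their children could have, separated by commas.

Gametes from I^B i × I^A I^B give offspring ABO genotypes I^A I^B, I^A i, I^B I^B, I^B i, i.e. phenotypes A, B, AB.
Rh cross -/- × +/+ → phenotypes Rh+.
Combining independently: A+, B+, AB+.

A+, B+, AB+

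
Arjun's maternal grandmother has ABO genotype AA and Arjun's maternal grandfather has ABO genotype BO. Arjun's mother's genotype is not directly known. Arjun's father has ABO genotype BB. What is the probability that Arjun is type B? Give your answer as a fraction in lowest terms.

Arjun's mother's ABO genotype from AA × BO: 1/2 AB, 1/2 AO.
Crossing each possibility with the father BB and summing P(type B): 1/2·1/2 + 1/2·1/2 = 1/2.

1/2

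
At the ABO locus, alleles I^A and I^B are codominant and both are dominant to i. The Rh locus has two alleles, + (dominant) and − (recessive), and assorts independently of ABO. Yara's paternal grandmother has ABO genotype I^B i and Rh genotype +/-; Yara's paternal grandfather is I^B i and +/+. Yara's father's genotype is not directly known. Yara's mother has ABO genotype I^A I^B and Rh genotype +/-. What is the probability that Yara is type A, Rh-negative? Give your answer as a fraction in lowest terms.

1/32

Yara's father's ABO genotype from I^B i × I^B i: 1/4 I^B I^B, 1/2 I^B i, 1/4 i i.
Crossing each possibility with the mother I^A I^B and summing P(type A): 1/4·0 + 1/2·1/4 + 1/4·1/2 = 1/4.
Similarly for Rh via the father's Rh distribution: P(Rh-) = 1/8.
Independent loci: 1/4 × 1/8 = 1/32.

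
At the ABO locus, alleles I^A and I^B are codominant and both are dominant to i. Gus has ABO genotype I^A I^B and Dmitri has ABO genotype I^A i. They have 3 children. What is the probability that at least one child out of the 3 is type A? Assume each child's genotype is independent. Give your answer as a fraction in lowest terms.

ABO cross I^A I^B × I^A i → 1/2 A, 1/4 B, 1/4 AB.
So P(type A) = 1/2 per child.
P(none) = (1/2)^3 = 1/8; P(at least one) = 1 − 1/8 = 7/8.

7/8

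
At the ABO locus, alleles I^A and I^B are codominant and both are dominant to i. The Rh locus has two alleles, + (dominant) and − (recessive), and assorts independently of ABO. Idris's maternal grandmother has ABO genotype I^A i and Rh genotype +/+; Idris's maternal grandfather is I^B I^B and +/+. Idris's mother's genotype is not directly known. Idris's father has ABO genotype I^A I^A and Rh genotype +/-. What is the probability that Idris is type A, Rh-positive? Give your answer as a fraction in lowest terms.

Idris's mother's ABO genotype from I^A i × I^B I^B: 1/2 I^A I^B, 1/2 I^B i.
Crossing each possibility with the father I^A I^A and summing P(type A): 1/2·1/2 + 1/2·1/2 = 1/2.
Similarly for Rh via the mother's Rh distribution: P(Rh+) = 1.
Independent loci: 1/2 × 1 = 1/2.

1/2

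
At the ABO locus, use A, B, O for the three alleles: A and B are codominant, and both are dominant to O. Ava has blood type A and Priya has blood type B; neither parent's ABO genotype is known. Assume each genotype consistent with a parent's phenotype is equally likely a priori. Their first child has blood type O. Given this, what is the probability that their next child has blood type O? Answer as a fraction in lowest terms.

Possible genotypes: Ava ∈ {AA, AO}; Priya ∈ {BB, BO}.
Weight each parental genotype pair by prior × P(type-O child):
  AO × BO: posterior weight 1; P(next child type O) = 1/4.
Weighted sum = 1/4.

1/4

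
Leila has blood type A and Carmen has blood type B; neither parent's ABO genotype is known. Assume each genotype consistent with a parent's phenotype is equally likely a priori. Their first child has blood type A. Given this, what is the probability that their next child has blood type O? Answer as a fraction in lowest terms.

1/12

Possible genotypes: Leila ∈ {I^A I^A, I^A i}; Carmen ∈ {I^B I^B, I^B i}.
Weight each parental genotype pair by prior × P(type-A child):
  I^A I^A × I^B i: posterior weight 2/3; P(next child type O) = 0.
  I^A i × I^B i: posterior weight 1/3; P(next child type O) = 1/4.
Weighted sum = 1/12.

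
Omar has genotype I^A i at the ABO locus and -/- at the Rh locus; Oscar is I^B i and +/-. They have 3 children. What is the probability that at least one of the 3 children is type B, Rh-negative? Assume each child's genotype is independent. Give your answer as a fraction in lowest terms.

169/512

ABO cross I^A i × I^B i → 1/4 O, 1/4 A, 1/4 B, 1/4 AB.
Rh cross -/- × +/- → 1/2 Rh+, 1/2 Rh-; so P(type B, Rh-negative) = 1/4 × 1/2 = 1/8 per child.
P(none) = (7/8)^3 = 343/512; P(at least one) = 1 − 343/512 = 169/512.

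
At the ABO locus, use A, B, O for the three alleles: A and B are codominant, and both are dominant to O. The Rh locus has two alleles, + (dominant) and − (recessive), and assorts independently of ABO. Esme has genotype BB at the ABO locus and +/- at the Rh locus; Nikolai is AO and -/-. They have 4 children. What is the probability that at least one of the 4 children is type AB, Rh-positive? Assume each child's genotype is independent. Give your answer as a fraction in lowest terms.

175/256

ABO cross BB × AO → 1/2 B, 1/2 AB.
Rh cross +/- × -/- → 1/2 Rh+, 1/2 Rh-; so P(type AB, Rh-positive) = 1/2 × 1/2 = 1/4 per child.
P(none) = (3/4)^4 = 81/256; P(at least one) = 1 − 81/256 = 175/256.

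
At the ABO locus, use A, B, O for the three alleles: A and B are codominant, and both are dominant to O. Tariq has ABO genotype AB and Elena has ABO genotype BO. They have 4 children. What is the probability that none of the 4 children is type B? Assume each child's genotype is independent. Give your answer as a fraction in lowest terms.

1/16

ABO cross AB × BO → 1/4 A, 1/2 B, 1/4 AB.
So P(type B) = 1/2 per child.
P(not type B) = 1/2 for one child; (1/2)^4 = 1/16.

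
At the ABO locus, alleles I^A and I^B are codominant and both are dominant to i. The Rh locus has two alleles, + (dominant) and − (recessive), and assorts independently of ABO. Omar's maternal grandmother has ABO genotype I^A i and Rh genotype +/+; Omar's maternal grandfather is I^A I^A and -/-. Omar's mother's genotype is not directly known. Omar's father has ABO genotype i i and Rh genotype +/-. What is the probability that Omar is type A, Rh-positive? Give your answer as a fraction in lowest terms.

Omar's mother's ABO genotype from I^A i × I^A I^A: 1/2 I^A I^A, 1/2 I^A i.
Crossing each possibility with the father i i and summing P(type A): 1/2·1 + 1/2·1/2 = 3/4.
Similarly for Rh via the mother's Rh distribution: P(Rh+) = 3/4.
Independent loci: 3/4 × 3/4 = 9/16.

9/16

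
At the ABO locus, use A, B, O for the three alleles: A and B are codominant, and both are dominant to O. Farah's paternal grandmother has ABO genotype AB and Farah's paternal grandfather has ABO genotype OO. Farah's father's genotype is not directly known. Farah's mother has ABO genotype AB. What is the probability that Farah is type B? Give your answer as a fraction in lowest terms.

3/8

Farah's father's ABO genotype from AB × OO: 1/2 AO, 1/2 BO.
Crossing each possibility with the mother AB and summing P(type B): 1/2·1/4 + 1/2·1/2 = 3/8.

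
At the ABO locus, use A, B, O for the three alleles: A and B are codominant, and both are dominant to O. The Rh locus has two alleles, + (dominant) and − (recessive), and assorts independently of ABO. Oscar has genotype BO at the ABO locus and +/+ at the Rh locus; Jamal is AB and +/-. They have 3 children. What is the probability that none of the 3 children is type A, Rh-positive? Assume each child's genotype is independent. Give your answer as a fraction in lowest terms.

ABO cross BO × AB → 1/4 A, 1/2 B, 1/4 AB.
Rh cross +/+ × +/- → 1 Rh+; so P(type A, Rh-positive) = 1/4 × 1 = 1/4 per child.
P(not type A, Rh-positive) = 3/4 for one child; (3/4)^3 = 27/64.

27/64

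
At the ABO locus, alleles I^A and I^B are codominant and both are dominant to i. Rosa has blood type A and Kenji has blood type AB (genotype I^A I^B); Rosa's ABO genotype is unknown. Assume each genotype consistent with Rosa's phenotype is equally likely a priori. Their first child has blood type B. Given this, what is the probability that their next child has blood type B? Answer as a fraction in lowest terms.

Possible genotypes: Rosa ∈ {I^A I^A, I^A i}; Kenji ∈ {I^A I^B}.
Weight each parental genotype pair by prior × P(type-B child):
  I^A i × I^A I^B: posterior weight 1; P(next child type B) = 1/4.
Weighted sum = 1/4.

1/4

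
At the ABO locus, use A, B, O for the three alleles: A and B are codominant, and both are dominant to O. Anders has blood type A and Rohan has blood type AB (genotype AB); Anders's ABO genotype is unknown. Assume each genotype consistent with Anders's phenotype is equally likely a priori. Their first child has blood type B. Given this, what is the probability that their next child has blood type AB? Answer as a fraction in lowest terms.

Possible genotypes: Anders ∈ {AA, AO}; Rohan ∈ {AB}.
Weight each parental genotype pair by prior × P(type-B child):
  AO × AB: posterior weight 1; P(next child type AB) = 1/4.
Weighted sum = 1/4.

1/4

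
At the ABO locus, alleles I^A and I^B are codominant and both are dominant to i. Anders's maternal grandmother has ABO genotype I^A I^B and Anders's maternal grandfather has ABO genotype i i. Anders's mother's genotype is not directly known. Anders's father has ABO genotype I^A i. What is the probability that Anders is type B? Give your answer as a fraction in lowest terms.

Anders's mother's ABO genotype from I^A I^B × i i: 1/2 I^A i, 1/2 I^B i.
Crossing each possibility with the father I^A i and summing P(type B): 1/2·0 + 1/2·1/4 = 1/8.

1/8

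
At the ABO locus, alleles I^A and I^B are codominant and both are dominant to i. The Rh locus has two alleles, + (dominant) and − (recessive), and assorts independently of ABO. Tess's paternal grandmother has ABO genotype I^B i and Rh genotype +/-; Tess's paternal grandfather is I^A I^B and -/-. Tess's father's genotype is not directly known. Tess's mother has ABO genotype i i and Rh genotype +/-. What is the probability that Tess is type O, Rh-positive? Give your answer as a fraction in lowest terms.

Tess's father's ABO genotype from I^B i × I^A I^B: 1/4 I^A I^B, 1/4 I^A i, 1/4 I^B I^B, 1/4 I^B i.
Crossing each possibility with the mother i i and summing P(type O): 1/4·0 + 1/4·1/2 + 1/4·0 + 1/4·1/2 = 1/4.
Similarly for Rh via the father's Rh distribution: P(Rh+) = 5/8.
Independent loci: 1/4 × 5/8 = 5/32.

5/32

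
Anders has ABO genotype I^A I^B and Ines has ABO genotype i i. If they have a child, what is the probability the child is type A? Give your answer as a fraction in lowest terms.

ABO cross I^A I^B × i i → offspring phenotypes: 1/2 A, 1/2 B.
So P(type A) = 1/2.

1/2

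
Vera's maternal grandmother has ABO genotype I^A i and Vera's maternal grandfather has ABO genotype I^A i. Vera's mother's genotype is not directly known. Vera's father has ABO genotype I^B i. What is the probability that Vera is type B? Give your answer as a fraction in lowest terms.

1/4

Vera's mother's ABO genotype from I^A i × I^A i: 1/4 I^A I^A, 1/2 I^A i, 1/4 i i.
Crossing each possibility with the father I^B i and summing P(type B): 1/4·0 + 1/2·1/4 + 1/4·1/2 = 1/4.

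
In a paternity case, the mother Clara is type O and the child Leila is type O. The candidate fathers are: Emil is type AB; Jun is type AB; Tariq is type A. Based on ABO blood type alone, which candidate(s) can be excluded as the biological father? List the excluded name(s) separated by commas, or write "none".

A candidate is excluded only if no genotype consistent with his phenotype could produce a type O child with a type O mother.
Emil (type AB): no genotype consistent with that phenotype can produce a type-O child with a type-O mother.
Jun (type AB): no genotype consistent with that phenotype can produce a type-O child with a type-O mother.

Emil, Jun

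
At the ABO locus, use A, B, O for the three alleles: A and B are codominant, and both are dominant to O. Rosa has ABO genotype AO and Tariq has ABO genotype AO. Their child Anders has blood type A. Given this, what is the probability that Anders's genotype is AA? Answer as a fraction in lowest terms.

1/3

Cross AO × AO → 1/4 AA, 1/2 AO, 1/4 OO.
Type-A genotypes among offspring: AA (1/4), AO (1/2); total 3/4.
P(AA | type A) = (1/4) / (3/4) = 1/3.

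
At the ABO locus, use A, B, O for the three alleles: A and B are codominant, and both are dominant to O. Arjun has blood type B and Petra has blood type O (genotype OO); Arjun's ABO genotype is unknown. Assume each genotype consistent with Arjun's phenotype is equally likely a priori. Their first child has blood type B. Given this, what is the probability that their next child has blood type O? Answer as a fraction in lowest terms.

Possible genotypes: Arjun ∈ {BB, BO}; Petra ∈ {OO}.
Weight each parental genotype pair by prior × P(type-B child):
  BB × OO: posterior weight 2/3; P(next child type O) = 0.
  BO × OO: posterior weight 1/3; P(next child type O) = 1/2.
Weighted sum = 1/6.

1/6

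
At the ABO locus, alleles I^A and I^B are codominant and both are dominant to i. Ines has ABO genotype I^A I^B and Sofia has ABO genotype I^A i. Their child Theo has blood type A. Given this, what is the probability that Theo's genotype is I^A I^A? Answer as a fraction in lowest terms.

1/2

Cross I^A I^B × I^A i → 1/4 I^A I^A, 1/4 I^A I^B, 1/4 I^A i, 1/4 I^B i.
Type-A genotypes among offspring: I^A I^A (1/4), I^A i (1/4); total 1/2.
P(I^A I^A | type A) = (1/4) / (1/2) = 1/2.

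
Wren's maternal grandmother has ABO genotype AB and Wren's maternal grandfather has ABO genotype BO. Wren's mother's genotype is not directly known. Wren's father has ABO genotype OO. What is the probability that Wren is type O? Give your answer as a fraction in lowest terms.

Wren's mother's ABO genotype from AB × BO: 1/4 AB, 1/4 AO, 1/4 BB, 1/4 BO.
Crossing each possibility with the father OO and summing P(type O): 1/4·0 + 1/4·1/2 + 1/4·0 + 1/4·1/2 = 1/4.

1/4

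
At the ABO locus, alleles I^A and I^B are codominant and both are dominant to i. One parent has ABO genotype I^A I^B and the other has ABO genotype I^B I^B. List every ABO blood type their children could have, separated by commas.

B, AB

Gametes from I^A I^B × I^B I^B give offspring ABO genotypes I^A I^B, I^B I^B, i.e. phenotypes B, AB.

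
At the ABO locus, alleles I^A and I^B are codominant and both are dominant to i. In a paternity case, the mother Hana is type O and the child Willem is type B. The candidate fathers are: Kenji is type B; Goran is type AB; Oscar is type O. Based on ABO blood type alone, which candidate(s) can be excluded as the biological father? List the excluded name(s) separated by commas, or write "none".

Oscar

A candidate is excluded only if no genotype consistent with his phenotype could produce a type B child with a type O mother.
Oscar (type O): no genotype consistent with that phenotype can produce a type-B child with a type-O mother.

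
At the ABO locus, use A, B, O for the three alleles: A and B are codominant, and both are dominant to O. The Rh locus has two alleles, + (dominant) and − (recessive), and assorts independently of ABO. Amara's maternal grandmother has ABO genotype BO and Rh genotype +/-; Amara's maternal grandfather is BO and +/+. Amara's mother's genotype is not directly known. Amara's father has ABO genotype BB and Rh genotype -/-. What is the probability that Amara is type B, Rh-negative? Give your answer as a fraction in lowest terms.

1/4

Amara's mother's ABO genotype from BO × BO: 1/4 BB, 1/2 BO, 1/4 OO.
Crossing each possibility with the father BB and summing P(type B): 1/4·1 + 1/2·1 + 1/4·1 = 1.
Similarly for Rh via the mother's Rh distribution: P(Rh-) = 1/4.
Independent loci: 1 × 1/4 = 1/4.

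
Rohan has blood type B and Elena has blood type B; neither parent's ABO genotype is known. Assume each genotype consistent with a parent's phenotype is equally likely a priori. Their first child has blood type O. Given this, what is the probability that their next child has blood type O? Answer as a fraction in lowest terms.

Possible genotypes: Rohan ∈ {I^B I^B, I^B i}; Elena ∈ {I^B I^B, I^B i}.
Weight each parental genotype pair by prior × P(type-O child):
  I^B i × I^B i: posterior weight 1; P(next child type O) = 1/4.
Weighted sum = 1/4.

1/4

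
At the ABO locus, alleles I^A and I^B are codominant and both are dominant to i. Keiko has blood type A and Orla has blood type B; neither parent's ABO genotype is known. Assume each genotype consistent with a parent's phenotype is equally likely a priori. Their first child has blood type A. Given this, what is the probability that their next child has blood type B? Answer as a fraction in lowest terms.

Possible genotypes: Keiko ∈ {I^A I^A, I^A i}; Orla ∈ {I^B I^B, I^B i}.
Weight each parental genotype pair by prior × P(type-A child):
  I^A I^A × I^B i: posterior weight 2/3; P(next child type B) = 0.
  I^A i × I^B i: posterior weight 1/3; P(next child type B) = 1/4.
Weighted sum = 1/12.

1/12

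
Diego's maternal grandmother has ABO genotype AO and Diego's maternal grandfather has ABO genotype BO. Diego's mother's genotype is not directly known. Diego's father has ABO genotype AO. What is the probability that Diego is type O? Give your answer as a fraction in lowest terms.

Diego's mother's ABO genotype from AO × BO: 1/4 AB, 1/4 AO, 1/4 BO, 1/4 OO.
Crossing each possibility with the father AO and summing P(type O): 1/4·0 + 1/4·1/4 + 1/4·1/4 + 1/4·1/2 = 1/4.

1/4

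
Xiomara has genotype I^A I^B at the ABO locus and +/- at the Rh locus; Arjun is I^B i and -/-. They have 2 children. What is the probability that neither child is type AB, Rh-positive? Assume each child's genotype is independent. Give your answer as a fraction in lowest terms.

49/64

ABO cross I^A I^B × I^B i → 1/4 A, 1/2 B, 1/4 AB.
Rh cross +/- × -/- → 1/2 Rh+, 1/2 Rh-; so P(type AB, Rh-positive) = 1/4 × 1/2 = 1/8 per child.
P(not type AB, Rh-positive) = 7/8 for one child; (7/8)^2 = 49/64.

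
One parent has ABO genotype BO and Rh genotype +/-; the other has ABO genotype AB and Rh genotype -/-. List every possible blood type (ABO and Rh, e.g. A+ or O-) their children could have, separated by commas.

Gametes from BO × AB give offspring ABO genotypes AB, AO, BB, BO, i.e. phenotypes A, B, AB.
Rh cross +/- × -/- → phenotypes Rh+, Rh-.
Combining independently: A+, A-, B+, B-, AB+, AB-.

A+, A-, B+, B-, AB+, AB-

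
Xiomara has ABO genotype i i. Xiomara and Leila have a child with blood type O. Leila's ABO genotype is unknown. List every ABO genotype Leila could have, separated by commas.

For each candidate genotype of Leila, check whether crossing it with i i can produce every observed child phenotype.
  I^A I^A → possible child types {A} ✗
  I^A I^B → possible child types {A, B} ✗
  I^A i → possible child types {O, A} ✓
  I^B I^B → possible child types {B} ✗
  I^B i → possible child types {O, B} ✓
  i i → possible child types {O} ✓

I^A i, I^B i, i i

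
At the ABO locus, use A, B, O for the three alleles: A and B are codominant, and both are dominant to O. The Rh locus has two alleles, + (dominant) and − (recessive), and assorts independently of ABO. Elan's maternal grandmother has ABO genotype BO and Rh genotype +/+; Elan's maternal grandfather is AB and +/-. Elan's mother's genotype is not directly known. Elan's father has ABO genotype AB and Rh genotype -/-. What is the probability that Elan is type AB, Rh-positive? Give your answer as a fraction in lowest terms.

9/32

Elan's mother's ABO genotype from BO × AB: 1/4 AB, 1/4 AO, 1/4 BB, 1/4 BO.
Crossing each possibility with the father AB and summing P(type AB): 1/4·1/2 + 1/4·1/4 + 1/4·1/2 + 1/4·1/4 = 3/8.
Similarly for Rh via the mother's Rh distribution: P(Rh+) = 3/4.
Independent loci: 3/8 × 3/4 = 9/32.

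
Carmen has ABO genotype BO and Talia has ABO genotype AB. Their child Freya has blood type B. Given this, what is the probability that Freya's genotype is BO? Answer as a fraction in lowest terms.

1/2

Cross BO × AB → 1/4 AB, 1/4 AO, 1/4 BB, 1/4 BO.
Type-B genotypes among offspring: BB (1/4), BO (1/4); total 1/2.
P(BO | type B) = (1/4) / (1/2) = 1/2.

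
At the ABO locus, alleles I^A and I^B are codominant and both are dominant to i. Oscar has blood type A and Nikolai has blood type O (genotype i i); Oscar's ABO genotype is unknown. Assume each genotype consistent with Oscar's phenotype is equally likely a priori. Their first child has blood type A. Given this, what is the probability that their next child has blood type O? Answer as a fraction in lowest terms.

1/6

Possible genotypes: Oscar ∈ {I^A I^A, I^A i}; Nikolai ∈ {i i}.
Weight each parental genotype pair by prior × P(type-A child):
  I^A I^A × i i: posterior weight 2/3; P(next child type O) = 0.
  I^A i × i i: posterior weight 1/3; P(next child type O) = 1/2.
Weighted sum = 1/6.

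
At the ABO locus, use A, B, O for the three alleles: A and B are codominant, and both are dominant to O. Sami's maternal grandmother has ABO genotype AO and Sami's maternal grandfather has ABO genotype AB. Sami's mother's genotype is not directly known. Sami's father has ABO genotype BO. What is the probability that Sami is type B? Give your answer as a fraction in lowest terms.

Sami's mother's ABO genotype from AO × AB: 1/4 AA, 1/4 AB, 1/4 AO, 1/4 BO.
Crossing each possibility with the father BO and summing P(type B): 1/4·0 + 1/4·1/2 + 1/4·1/4 + 1/4·3/4 = 3/8.

3/8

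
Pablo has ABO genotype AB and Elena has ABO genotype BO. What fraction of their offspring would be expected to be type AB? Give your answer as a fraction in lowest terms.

ABO cross AB × BO → offspring phenotypes: 1/4 A, 1/2 B, 1/4 AB.
So P(type AB) = 1/4.

1/4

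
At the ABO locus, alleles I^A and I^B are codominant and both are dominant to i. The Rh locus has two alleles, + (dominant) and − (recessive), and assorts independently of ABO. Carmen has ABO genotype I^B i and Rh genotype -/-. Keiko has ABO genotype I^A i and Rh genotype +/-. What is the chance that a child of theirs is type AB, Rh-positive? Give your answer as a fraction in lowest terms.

1/8

ABO cross I^B i × I^A i → offspring phenotypes: 1/4 O, 1/4 A, 1/4 B, 1/4 AB.
Rh cross -/- × +/- → 1/2 Rh+, 1/2 Rh-.
Independent loci: P(type AB, Rh-positive) = 1/4 × 1/2 = 1/8.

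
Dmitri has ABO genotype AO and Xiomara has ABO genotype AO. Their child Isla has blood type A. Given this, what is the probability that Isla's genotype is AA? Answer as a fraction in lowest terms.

Cross AO × AO → 1/4 AA, 1/2 AO, 1/4 OO.
Type-A genotypes among offspring: AA (1/4), AO (1/2); total 3/4.
P(AA | type A) = (1/4) / (3/4) = 1/3.

1/3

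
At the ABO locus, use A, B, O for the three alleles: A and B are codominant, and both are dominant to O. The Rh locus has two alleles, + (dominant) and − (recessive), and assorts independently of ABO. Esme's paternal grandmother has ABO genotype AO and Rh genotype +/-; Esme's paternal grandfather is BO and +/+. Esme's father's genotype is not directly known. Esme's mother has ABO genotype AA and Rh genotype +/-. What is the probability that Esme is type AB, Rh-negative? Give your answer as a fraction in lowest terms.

1/32

Esme's father's ABO genotype from AO × BO: 1/4 AB, 1/4 AO, 1/4 BO, 1/4 OO.
Crossing each possibility with the mother AA and summing P(type AB): 1/4·1/2 + 1/4·0 + 1/4·1/2 + 1/4·0 = 1/4.
Similarly for Rh via the father's Rh distribution: P(Rh-) = 1/8.
Independent loci: 1/4 × 1/8 = 1/32.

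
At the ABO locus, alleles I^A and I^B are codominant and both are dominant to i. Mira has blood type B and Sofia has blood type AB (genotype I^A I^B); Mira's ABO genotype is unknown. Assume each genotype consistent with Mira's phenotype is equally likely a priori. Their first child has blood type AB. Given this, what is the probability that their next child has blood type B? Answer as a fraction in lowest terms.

Possible genotypes: Mira ∈ {I^B I^B, I^B i}; Sofia ∈ {I^A I^B}.
Weight each parental genotype pair by prior × P(type-AB child):
  I^B I^B × I^A I^B: posterior weight 2/3; P(next child type B) = 1/2.
  I^B i × I^A I^B: posterior weight 1/3; P(next child type B) = 1/2.
Weighted sum = 1/2.

1/2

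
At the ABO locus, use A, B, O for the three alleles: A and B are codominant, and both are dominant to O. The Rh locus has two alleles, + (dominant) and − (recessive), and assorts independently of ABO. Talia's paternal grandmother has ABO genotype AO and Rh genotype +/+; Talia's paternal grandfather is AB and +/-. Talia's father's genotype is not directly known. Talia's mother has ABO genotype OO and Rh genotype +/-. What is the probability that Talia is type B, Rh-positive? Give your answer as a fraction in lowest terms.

Talia's father's ABO genotype from AO × AB: 1/4 AA, 1/4 AB, 1/4 AO, 1/4 BO.
Crossing each possibility with the mother OO and summing P(type B): 1/4·0 + 1/4·1/2 + 1/4·0 + 1/4·1/2 = 1/4.
Similarly for Rh via the father's Rh distribution: P(Rh+) = 7/8.
Independent loci: 1/4 × 7/8 = 7/32.

7/32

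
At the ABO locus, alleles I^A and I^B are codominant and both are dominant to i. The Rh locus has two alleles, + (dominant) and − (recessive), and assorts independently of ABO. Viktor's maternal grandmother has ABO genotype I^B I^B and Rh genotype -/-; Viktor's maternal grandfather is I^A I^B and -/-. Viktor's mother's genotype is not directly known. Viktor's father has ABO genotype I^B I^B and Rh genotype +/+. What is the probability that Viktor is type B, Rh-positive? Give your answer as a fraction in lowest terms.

Viktor's mother's ABO genotype from I^B I^B × I^A I^B: 1/2 I^A I^B, 1/2 I^B I^B.
Crossing each possibility with the father I^B I^B and summing P(type B): 1/2·1/2 + 1/2·1 = 3/4.
Similarly for Rh via the mother's Rh distribution: P(Rh+) = 1.
Independent loci: 3/4 × 1 = 3/4.

3/4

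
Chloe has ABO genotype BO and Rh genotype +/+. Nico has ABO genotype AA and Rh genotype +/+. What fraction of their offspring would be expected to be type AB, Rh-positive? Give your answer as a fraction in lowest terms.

1/2

ABO cross BO × AA → offspring phenotypes: 1/2 A, 1/2 AB.
Rh cross +/+ × +/+ → 1 Rh+.
Independent loci: P(type AB, Rh-positive) = 1/2 × 1 = 1/2.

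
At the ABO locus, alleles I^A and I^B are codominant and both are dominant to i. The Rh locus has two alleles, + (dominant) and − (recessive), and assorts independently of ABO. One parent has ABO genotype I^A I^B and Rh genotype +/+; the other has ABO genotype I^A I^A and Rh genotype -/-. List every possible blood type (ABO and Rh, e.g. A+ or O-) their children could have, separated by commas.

Gametes from I^A I^B × I^A I^A give offspring ABO genotypes I^A I^A, I^A I^B, i.e. phenotypes A, AB.
Rh cross +/+ × -/- → phenotypes Rh+.
Combining independently: A+, AB+.

A+, AB+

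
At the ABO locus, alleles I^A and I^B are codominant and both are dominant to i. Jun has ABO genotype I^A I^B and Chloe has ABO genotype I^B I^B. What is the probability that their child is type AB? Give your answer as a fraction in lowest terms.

ABO cross I^A I^B × I^B I^B → offspring phenotypes: 1/2 B, 1/2 AB.
So P(type AB) = 1/2.

1/2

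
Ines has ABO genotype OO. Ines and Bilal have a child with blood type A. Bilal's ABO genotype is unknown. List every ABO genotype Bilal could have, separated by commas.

For each candidate genotype of Bilal, check whether crossing it with OO can produce every observed child phenotype.
  AA → possible child types {A} ✓
  AB → possible child types {A, B} ✓
  AO → possible child types {O, A} ✓
  BB → possible child types {B} ✗
  BO → possible child types {O, B} ✗
  OO → possible child types {O} ✗

AA, AB, AO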